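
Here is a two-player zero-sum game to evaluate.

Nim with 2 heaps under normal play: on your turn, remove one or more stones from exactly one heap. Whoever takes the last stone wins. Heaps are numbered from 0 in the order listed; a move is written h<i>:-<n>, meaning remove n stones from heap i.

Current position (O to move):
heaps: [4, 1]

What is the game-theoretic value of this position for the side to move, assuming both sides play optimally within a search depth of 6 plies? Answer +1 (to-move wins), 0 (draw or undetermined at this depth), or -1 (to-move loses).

value((4,1), O) = +1

p1 O@[(4,1)]: h0:-1[(3,1)]-1 h0:-2[(2,1)]-1 h0:-3[(1,1)]+1* h0:-4[(0,1)]-1 h1:-1[(4,0)]-1
p2 X@[(1,1)]: h0:-1[(0,1)]-1* h1:-1[(1,0)]-1
p3 O@[(0,1)]: h1:-1[(0,0)]+1*
p4 X@[(0,0)] terminal -1; root [(4,1)] d6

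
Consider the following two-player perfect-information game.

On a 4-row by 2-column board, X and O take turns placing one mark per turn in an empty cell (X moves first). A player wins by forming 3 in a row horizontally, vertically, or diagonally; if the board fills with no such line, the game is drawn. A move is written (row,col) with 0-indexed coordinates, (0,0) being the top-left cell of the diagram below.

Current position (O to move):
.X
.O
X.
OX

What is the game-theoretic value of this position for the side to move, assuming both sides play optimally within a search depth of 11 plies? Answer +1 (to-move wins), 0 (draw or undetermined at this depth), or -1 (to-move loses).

[.X/.O/X./OX] O move#1: (0,0):+0/OX/.O/X./OX*, (1,0):+0/.X/OO/X./OX, (2,1):+0/.X/.O/XO/OX
[OX/.O/X./OX] X move#2: (1,0):+0/OX/XO/X./OX*, (2,1):+0/OX/.O/XX/OX
[OX/XO/X./OX] O move#3: (2,1):+0/OX/XO/XO/OX*
[OX/XO/XO/OX] end (terminal +0, X#4); searched .X/.O/X./OX to 11

value(.X/.O/X./OX, O) = 0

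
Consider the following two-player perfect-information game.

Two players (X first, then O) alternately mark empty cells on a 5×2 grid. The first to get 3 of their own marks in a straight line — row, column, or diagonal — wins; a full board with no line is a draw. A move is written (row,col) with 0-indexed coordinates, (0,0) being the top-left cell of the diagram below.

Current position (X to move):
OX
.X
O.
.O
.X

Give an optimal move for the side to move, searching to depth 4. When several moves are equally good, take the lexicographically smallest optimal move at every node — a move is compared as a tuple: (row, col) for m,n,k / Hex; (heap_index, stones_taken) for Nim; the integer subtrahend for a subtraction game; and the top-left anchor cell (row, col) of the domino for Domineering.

ply 1, X at OX/.X/O./.O/.X | (1,0)=+0→OX/XX/O./.O/.X; (2,1)=+1→OX/.X/OX/.O/.X*; (3,0)=-1→OX/.X/O./XO/.X; (4,0)=-1→OX/.X/O./.O/XX
ply 2: OX/.X/OX/.O/.X is terminal -1 (O); from OX/.X/O./.O/.X depth 4

X's best at [OX/.X/O./.O/.X]: (2,1)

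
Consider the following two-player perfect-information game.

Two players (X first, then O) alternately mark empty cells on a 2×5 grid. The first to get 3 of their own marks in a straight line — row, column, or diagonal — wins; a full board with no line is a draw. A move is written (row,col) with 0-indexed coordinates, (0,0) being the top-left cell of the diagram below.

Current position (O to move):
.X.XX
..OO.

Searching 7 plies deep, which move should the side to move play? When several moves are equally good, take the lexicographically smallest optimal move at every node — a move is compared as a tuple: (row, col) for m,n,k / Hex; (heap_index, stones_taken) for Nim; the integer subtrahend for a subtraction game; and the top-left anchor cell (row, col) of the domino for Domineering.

O's best at [.X.XX/..OO.]: (0,2)

[.X.XX/..OO.] O move#1: (0,0):-1/OX.XX/..OO., (0,2):+1/.XOXX/..OO.*, (1,0):-1/.X.XX/O.OO., (1,1):+1/.X.XX/.OOO., (1,4):+1/.X.XX/..OOO
[.XOXX/..OO.] X move#2: (0,0):-1/XXOXX/..OO.*, (1,0):-1/.XOXX/X.OO., (1,1):-1/.XOXX/.XOO., (1,4):-1/.XOXX/..OOX
[XXOXX/..OO.] O move#3: (1,0):+1/XXOXX/O.OO.*, (1,1):+1/XXOXX/.OOO., (1,4):+1/XXOXX/..OOO
[XXOXX/O.OO.] X move#4: (1,1):-1/XXOXX/OXOO.*, (1,4):-1/XXOXX/O.OOX
[XXOXX/OXOO.] O move#5: (1,4):+1/XXOXX/OXOOO*
[XXOXX/OXOOO] end (terminal -1, X#6); searched .X.XX/..OO. to 7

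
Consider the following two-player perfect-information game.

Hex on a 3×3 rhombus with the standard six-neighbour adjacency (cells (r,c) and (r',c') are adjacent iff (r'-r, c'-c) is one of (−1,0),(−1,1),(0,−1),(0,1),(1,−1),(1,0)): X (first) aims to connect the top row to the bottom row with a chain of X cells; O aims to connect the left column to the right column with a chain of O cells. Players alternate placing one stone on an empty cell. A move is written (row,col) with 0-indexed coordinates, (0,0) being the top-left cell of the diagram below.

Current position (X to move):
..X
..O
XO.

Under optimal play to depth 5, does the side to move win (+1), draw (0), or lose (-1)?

value(..X/..O/XO., X) = +1

[..X/..O/XO.] X move#1: (0,0):+1/X.X/..O/XO.*, (0,1):+1/.XX/..O/XO., (1,0):+1/..X/X.O/XO., (1,1):+1/..X/.XO/XO., (2,2):+1/..X/..O/XOX
[X.X/..O/XO.] O move#2: (0,1):-1/XOX/..O/XO.*, (1,0):-1/X.X/O.O/XO., (1,1):-1/X.X/.OO/XO., (2,2):-1/X.X/..O/XOO
[XOX/..O/XO.] X move#3: (1,0):+1/XOX/X.O/XO.*, (1,1):+1/XOX/.XO/XO., (2,2):+1/XOX/..O/XOX
[XOX/X.O/XO.] end (terminal -1, O#4); searched ..X/..O/XO. to 5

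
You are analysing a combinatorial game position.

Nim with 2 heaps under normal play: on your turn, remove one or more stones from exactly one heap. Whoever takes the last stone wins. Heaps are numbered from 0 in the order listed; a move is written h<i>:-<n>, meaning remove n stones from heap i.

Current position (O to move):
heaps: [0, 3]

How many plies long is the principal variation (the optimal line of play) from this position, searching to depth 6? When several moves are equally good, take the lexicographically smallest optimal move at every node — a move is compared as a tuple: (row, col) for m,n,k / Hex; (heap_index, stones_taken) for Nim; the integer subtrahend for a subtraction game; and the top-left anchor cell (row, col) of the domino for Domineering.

PV length from [(0,3)]: 1 ply

[(0,3)] O move#1: h1:-1:-1/(0,2), h1:-2:-1/(0,1), h1:-3:+1/(0,0)*
[(0,0)] end (terminal -1, X#2); searched (0,3) to 6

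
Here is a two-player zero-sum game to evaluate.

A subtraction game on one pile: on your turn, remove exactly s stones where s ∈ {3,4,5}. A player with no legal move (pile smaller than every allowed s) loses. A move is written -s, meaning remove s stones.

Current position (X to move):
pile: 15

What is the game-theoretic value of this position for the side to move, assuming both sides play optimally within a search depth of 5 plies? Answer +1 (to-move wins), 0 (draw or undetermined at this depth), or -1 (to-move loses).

value(15, X) = +1

ply 1, X at 15 | -3=-1→12; -4=-1→11; -5=+1→10*
ply 2, O at 10 | -3=-1→7*; -4=-1→6; -5=-1→5
ply 3, X at 7 | -3=-1→4; -4=-1→3; -5=+1→2*
ply 4: 2 is terminal -1 (O); from 15 depth 5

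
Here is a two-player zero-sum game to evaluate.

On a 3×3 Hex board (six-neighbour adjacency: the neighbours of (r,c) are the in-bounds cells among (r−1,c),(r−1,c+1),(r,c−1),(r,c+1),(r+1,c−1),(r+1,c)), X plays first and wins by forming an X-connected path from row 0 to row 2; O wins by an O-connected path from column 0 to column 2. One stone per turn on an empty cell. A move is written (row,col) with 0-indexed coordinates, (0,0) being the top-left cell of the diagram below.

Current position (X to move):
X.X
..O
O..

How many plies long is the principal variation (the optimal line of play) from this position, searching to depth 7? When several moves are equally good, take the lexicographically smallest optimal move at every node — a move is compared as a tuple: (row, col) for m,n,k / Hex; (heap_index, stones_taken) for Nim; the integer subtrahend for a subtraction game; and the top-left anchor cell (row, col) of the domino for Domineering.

PV length from [X.X/..O/O..]: 4 plies

ply 1, X at X.X/..O/O.. | (0,1)=-1→XXX/..O/O..*; (1,0)=-1→X.X/X.O/O..; (1,1)=-1→X.X/.XO/O..; (2,1)=-1→X.X/..O/OX.; (2,2)=-1→X.X/..O/O.X
ply 2, O at XXX/..O/O.. | (1,0)=+1→XXX/O.O/O..*; (1,1)=+1→XXX/.OO/O..; (2,1)=+1→XXX/..O/OO.; (2,2)=+1→XXX/..O/O.O
ply 3, X at XXX/O.O/O.. | (1,1)=-1→XXX/OXO/O..*; (2,1)=-1→XXX/O.O/OX.; (2,2)=-1→XXX/O.O/O.X
ply 4, O at XXX/OXO/O.. | (2,1)=+1→XXX/OXO/OO.*; (2,2)=-1→XXX/OXO/O.O
ply 5: XXX/OXO/OO. is terminal -1 (X); from X.X/..O/O.. depth 7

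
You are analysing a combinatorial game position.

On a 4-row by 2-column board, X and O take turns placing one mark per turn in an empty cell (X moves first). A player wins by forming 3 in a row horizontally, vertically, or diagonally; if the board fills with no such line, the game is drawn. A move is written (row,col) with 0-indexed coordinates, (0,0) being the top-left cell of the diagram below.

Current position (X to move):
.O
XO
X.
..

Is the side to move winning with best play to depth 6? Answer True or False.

[.O/XO/X./..] X move#1: (0,0):+1/XO/XO/X./..*, (2,1):+1/.O/XO/XX/.., (3,0):+1/.O/XO/X./X., (3,1):-1/.O/XO/X./.X
[XO/XO/X./..] end (terminal -1, O#2); searched .O/XO/X./.. to 6

X winning at [.O/XO/X./..]: True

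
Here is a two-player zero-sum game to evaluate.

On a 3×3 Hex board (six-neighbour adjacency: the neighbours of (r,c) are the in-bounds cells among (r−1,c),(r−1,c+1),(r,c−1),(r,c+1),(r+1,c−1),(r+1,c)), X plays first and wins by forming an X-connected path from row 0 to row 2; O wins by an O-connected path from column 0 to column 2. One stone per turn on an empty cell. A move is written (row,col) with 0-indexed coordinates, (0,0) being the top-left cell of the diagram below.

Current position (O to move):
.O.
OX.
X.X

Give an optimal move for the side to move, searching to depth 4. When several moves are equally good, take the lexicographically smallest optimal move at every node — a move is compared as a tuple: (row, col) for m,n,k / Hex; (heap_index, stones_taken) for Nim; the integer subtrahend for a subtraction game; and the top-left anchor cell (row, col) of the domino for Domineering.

O's best at [.O./OX./X.X]: (0,2)

[.O./OX./X.X] O move#1: (0,0):-1/OO./OX./X.X, (0,2):+1/.OO/OX./X.X*, (1,2):-1/.O./OXO/X.X, (2,1):-1/.O./OX./XOX
[.OO/OX./X.X] end (terminal -1, X#2); searched .O./OX./X.X to 4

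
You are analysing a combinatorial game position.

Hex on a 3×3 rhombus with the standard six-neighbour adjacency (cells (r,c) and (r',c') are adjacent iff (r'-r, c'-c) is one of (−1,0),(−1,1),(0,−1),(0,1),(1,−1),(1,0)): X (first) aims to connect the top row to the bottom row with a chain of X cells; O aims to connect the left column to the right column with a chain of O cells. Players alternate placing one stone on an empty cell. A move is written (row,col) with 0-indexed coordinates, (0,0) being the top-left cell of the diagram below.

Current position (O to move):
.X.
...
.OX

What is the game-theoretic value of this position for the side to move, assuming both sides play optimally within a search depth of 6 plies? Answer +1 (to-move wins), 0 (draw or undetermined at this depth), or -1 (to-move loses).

ply 1, O at .X./.../.OX | (0,0)=-1→OX./.../.OX; (0,2)=-1→.XO/.../.OX; (1,0)=-1→.X./O../.OX; (1,1)=+1→.X./.O./.OX*; (1,2)=-1→.X./..O/.OX; (2,0)=-1→.X./.../OOX
ply 2, X at .X./.O./.OX | (0,0)=-1→XX./.O./.OX*; (0,2)=-1→.XX/.O./.OX; (1,0)=-1→.X./XO./.OX; (1,2)=-1→.X./.OX/.OX; (2,0)=-1→.X./.O./XOX
ply 3, O at XX./.O./.OX | (0,2)=+1→XXO/.O./.OX*; (1,0)=+1→XX./OO./.OX; (1,2)=+1→XX./.OO/.OX; (2,0)=+1→XX./.O./OOX
ply 4, X at XXO/.O./.OX | (1,0)=-1→XXO/XO./.OX*; (1,2)=-1→XXO/.OX/.OX; (2,0)=-1→XXO/.O./XOX
ply 5, O at XXO/XO./.OX | (1,2)=-1→XXO/XOO/.OX; (2,0)=+1→XXO/XO./OOX*
ply 6: XXO/XO./OOX is terminal -1 (X); from .X./.../.OX depth 6

value(.X./.../.OX, O) = +1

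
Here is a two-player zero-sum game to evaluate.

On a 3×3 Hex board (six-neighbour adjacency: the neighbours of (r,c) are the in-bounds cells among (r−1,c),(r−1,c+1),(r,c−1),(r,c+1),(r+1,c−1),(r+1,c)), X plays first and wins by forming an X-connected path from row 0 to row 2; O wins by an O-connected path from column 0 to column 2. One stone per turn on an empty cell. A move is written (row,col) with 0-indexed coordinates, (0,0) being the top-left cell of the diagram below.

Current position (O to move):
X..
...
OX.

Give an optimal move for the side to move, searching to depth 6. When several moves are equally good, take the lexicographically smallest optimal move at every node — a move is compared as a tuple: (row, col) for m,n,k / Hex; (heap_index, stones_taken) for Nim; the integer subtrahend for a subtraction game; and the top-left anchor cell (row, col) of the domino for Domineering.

O's best at [X../.../OX.]: (1,1)

ply 1, O at X../.../OX. | (0,1)=-1→XO./.../OX.; (0,2)=-1→X.O/.../OX.; (1,0)=-1→X../O../OX.; (1,1)=+1→X../.O./OX.*; (1,2)=-1→X../..O/OX.; (2,2)=-1→X../.../OXO
ply 2, X at X../.O./OX. | (0,1)=-1→XX./.O./OX.*; (0,2)=-1→X.X/.O./OX.; (1,0)=-1→X../XO./OX.; (1,2)=-1→X../.OX/OX.; (2,2)=-1→X../.O./OXX
ply 3, O at XX./.O./OX. | (0,2)=+1→XXO/.O./OX.*; (1,0)=+1→XX./OO./OX.; (1,2)=+1→XX./.OO/OX.; (2,2)=+1→XX./.O./OXO
ply 4: XXO/.O./OX. is terminal -1 (X); from X../.../OX. depth 6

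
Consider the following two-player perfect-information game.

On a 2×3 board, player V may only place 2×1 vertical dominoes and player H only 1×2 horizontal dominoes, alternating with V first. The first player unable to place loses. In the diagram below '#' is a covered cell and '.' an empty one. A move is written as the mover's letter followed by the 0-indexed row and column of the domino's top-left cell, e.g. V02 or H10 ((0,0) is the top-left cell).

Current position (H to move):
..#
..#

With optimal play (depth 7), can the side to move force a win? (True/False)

H winning at [..#/..#]: True

ply 1, H at ..#/..# | H00=+1→###/..#*; H10=+1→..#/###
ply 2: ###/..# is terminal -1 (V); from ..#/..# depth 7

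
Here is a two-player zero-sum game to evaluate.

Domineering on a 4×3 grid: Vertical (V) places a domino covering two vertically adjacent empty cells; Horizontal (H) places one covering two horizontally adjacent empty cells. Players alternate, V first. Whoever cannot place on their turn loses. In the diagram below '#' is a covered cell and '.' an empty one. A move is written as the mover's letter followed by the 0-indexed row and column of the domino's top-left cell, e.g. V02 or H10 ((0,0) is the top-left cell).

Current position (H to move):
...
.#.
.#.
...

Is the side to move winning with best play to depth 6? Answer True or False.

H winning at [.../.#./.#./...]: False

ply 1, H at .../.#./.#./... | H00=-1→##./.#./.#./...*; H01=-1→.##/.#./.#./...; H30=-1→.../.#./.#./##.; H31=-1→.../.#./.#./.##
ply 2, V at ##./.#./.#./... | V02=+1→###/.##/.#./...*; V10=+1→##./##./##./...; V12=+1→##./.##/.##/...; V20=+1→##./.#./##./#..; V22=+1→##./.#./.##/..#
ply 3, H at ###/.##/.#./... | H30=-1→###/.##/.#./##.*; H31=-1→###/.##/.#./.##
ply 4, V at ###/.##/.#./##. | V10=+1→###/###/##./##.*; V22=+1→###/.##/.##/###
ply 5: ###/###/##./##. is terminal -1 (H); from .../.#./.#./... depth 6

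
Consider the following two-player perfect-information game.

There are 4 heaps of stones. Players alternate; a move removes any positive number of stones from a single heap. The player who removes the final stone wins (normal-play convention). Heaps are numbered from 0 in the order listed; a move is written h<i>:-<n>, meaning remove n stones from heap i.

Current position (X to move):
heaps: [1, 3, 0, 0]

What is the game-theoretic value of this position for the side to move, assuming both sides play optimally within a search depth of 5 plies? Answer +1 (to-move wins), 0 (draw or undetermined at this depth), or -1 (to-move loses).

[(1,3,0,0)] X move#1: h0:-1:-1/(0,3,0,0), h1:-1:-1/(1,2,0,0), h1:-2:+1/(1,1,0,0)*, h1:-3:-1/(1,0,0,0)
[(1,1,0,0)] O move#2: h0:-1:-1/(0,1,0,0)*, h1:-1:-1/(1,0,0,0)
[(0,1,0,0)] X move#3: h1:-1:+1/(0,0,0,0)*
[(0,0,0,0)] end (terminal -1, O#4); searched (1,3,0,0) to 5

value((1,3,0,0), X) = +1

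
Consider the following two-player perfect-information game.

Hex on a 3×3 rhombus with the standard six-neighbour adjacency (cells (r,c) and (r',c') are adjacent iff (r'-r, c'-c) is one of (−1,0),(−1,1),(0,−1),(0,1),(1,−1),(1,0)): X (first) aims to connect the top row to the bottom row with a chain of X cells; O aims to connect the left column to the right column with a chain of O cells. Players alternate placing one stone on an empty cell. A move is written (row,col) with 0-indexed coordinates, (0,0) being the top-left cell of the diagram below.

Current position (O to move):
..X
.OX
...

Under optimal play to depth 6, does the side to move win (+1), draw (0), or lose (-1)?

ply 1, O at ..X/.OX/... | (0,0)=-1→O.X/.OX/...*; (0,1)=-1→.OX/.OX/...; (1,0)=-1→..X/OOX/...; (2,0)=-1→..X/.OX/O..; (2,1)=-1→..X/.OX/.O.; (2,2)=-1→..X/.OX/..O
ply 2, X at O.X/.OX/... | (0,1)=+1→OXX/.OX/...*; (1,0)=+1→O.X/XOX/...; (2,0)=+1→O.X/.OX/X..; (2,1)=+1→O.X/.OX/.X.; (2,2)=+1→O.X/.OX/..X
ply 3, O at OXX/.OX/... | (1,0)=-1→OXX/OOX/...*; (2,0)=-1→OXX/.OX/O..; (2,1)=-1→OXX/.OX/.O.; (2,2)=-1→OXX/.OX/..O
ply 4, X at OXX/OOX/... | (2,0)=+1→OXX/OOX/X..*; (2,1)=+1→OXX/OOX/.X.; (2,2)=+1→OXX/OOX/..X
ply 5, O at OXX/OOX/X.. | (2,1)=-1→OXX/OOX/XO.*; (2,2)=-1→OXX/OOX/X.O
ply 6, X at OXX/OOX/XO. | (2,2)=+1→OXX/OOX/XOX*
ply 7: OXX/OOX/XOX is terminal -1 (O); from ..X/.OX/... depth 6

value(..X/.OX/..., O) = -1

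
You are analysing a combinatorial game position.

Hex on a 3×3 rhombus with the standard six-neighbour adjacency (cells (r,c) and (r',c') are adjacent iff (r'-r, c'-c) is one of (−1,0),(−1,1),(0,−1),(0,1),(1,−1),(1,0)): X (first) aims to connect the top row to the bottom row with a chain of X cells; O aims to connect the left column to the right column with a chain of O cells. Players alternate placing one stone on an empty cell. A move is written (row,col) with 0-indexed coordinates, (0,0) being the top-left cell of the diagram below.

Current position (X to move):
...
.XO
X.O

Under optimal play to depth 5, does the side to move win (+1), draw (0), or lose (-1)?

[.../.XO/X.O] X move#1: (0,0):+1/X../.XO/X.O*, (0,1):+1/.X./.XO/X.O, (0,2):+1/..X/.XO/X.O, (1,0):+1/.../XXO/X.O, (2,1):+1/.../.XO/XXO
[X../.XO/X.O] O move#2: (0,1):-1/XO./.XO/X.O*, (0,2):-1/X.O/.XO/X.O, (1,0):-1/X../OXO/X.O, (2,1):-1/X../.XO/XOO
[XO./.XO/X.O] X move#3: (0,2):+1/XOX/.XO/X.O*, (1,0):+1/XO./XXO/X.O, (2,1):+1/XO./.XO/XXO
[XOX/.XO/X.O] end (terminal -1, O#4); searched .../.XO/X.O to 5

value(.../.XO/X.O, X) = +1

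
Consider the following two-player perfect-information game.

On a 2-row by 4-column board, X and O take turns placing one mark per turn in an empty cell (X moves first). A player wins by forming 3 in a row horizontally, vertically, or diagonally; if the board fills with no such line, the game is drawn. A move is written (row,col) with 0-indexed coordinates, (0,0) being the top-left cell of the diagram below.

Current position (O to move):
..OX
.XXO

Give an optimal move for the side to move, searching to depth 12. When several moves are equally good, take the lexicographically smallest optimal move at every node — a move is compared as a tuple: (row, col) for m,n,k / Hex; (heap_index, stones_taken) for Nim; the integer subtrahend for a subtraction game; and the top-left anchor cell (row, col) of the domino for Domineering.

O's best at [..OX/.XXO]: (1,0)

[..OX/.XXO] O move#1: (0,0):-1/O.OX/.XXO, (0,1):-1/.OOX/.XXO, (1,0):+0/..OX/OXXO*
[..OX/OXXO] X move#2: (0,0):+0/X.OX/OXXO*, (0,1):+0/.XOX/OXXO
[X.OX/OXXO] O move#3: (0,1):+0/XOOX/OXXO*
[XOOX/OXXO] end (terminal +0, X#4); searched ..OX/.XXO to 12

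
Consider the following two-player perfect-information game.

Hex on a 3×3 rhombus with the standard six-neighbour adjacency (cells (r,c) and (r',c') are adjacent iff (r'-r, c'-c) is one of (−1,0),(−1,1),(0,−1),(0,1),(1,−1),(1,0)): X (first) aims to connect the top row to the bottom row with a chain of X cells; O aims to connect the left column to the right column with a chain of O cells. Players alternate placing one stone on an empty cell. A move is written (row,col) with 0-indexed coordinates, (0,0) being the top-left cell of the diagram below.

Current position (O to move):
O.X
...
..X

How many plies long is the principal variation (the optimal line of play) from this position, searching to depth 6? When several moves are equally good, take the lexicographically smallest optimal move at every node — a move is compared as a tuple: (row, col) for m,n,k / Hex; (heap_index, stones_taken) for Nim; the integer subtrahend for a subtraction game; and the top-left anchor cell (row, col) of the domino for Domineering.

PV length from [O.X/.../..X]: 4 plies

p1 O@[O.X/.../..X]: (0,1)[OOX/.../..X]-1* (1,0)[O.X/O../..X]-1 (1,1)[O.X/.O./..X]-1 (1,2)[O.X/..O/..X]-1 (2,0)[O.X/.../O.X]-1 (2,1)[O.X/.../.OX]-1
p2 X@[OOX/.../..X]: (1,0)[OOX/X../..X]+1* (1,1)[OOX/.X./..X]+1 (1,2)[OOX/..X/..X]+1 (2,0)[OOX/.../X.X]+1 (2,1)[OOX/.../.XX]+1
p3 O@[OOX/X../..X]: (1,1)[OOX/XO./..X]-1* (1,2)[OOX/X.O/..X]-1 (2,0)[OOX/X../O.X]-1 (2,1)[OOX/X../.OX]-1
p4 X@[OOX/XO./..X]: (1,2)[OOX/XOX/..X]+1* (2,0)[OOX/XO./X.X]-1 (2,1)[OOX/XO./.XX]-1
p5 O@[OOX/XOX/..X] terminal -1; root [O.X/.../..X] d6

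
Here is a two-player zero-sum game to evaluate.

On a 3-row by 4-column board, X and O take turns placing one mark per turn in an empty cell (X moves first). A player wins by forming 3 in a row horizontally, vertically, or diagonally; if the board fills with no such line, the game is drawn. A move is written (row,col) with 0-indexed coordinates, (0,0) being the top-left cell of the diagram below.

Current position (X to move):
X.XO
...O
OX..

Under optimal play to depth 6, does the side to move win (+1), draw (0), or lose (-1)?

value(X.XO/...O/OX.., X) = +1

p1 X@[X.XO/...O/OX..]: (0,1)[XXXO/...O/OX..]+1* (1,0)[X.XO/X..O/OX..]-1 (1,1)[X.XO/.X.O/OX..]-1 (1,2)[X.XO/..XO/OX..]-1 (2,2)[X.XO/...O/OXX.]-1 (2,3)[X.XO/...O/OX.X]+1
p2 O@[XXXO/...O/OX..] terminal -1; root [X.XO/...O/OX..] d6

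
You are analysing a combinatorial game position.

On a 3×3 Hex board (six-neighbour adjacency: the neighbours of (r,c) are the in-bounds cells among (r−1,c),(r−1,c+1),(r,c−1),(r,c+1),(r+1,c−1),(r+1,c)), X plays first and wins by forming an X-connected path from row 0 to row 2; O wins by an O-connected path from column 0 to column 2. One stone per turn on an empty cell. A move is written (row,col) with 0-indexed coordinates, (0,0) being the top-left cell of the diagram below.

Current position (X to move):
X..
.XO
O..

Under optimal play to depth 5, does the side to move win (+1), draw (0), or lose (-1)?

ply 1, X at X../.XO/O.. | (0,1)=-1→XX./.XO/O..; (0,2)=-1→X.X/.XO/O..; (1,0)=-1→X../XXO/O..; (2,1)=+1→X../.XO/OX.*; (2,2)=-1→X../.XO/O.X
ply 2, O at X../.XO/OX. | (0,1)=-1→XO./.XO/OX.*; (0,2)=-1→X.O/.XO/OX.; (1,0)=-1→X../OXO/OX.; (2,2)=-1→X../.XO/OXO
ply 3, X at XO./.XO/OX. | (0,2)=+1→XOX/.XO/OX.*; (1,0)=+1→XO./XXO/OX.; (2,2)=+1→XO./.XO/OXX
ply 4: XOX/.XO/OX. is terminal -1 (O); from X../.XO/O.. depth 5

value(X../.XO/O.., X) = +1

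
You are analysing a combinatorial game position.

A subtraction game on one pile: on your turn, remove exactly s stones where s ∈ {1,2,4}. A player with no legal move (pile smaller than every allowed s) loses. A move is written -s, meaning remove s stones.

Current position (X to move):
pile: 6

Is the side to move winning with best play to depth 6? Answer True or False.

p1 X@[6]: -1[5]-1* -2[4]-1 -4[2]-1
p2 O@[5]: -1[4]-1 -2[3]+1* -4[1]-1
p3 X@[3]: -1[2]-1* -2[1]-1
p4 O@[2]: -1[1]-1 -2[0]+1*
p5 X@[0] terminal -1; root [6] d6

X winning at [6]: False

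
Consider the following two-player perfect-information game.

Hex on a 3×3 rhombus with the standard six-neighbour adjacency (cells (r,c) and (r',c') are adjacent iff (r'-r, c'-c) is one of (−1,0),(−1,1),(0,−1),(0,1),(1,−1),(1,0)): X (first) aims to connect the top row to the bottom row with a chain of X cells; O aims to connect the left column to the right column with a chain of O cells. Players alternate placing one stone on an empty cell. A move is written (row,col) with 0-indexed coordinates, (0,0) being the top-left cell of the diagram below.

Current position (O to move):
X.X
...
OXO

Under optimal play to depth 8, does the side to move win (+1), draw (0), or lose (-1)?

p1 O@[X.X/.../OXO]: (0,1)[XOX/.../OXO]-1* (1,0)[X.X/O../OXO]-1 (1,1)[X.X/.O./OXO]-1 (1,2)[X.X/..O/OXO]-1
p2 X@[XOX/.../OXO]: (1,0)[XOX/X../OXO]+1* (1,1)[XOX/.X./OXO]+1 (1,2)[XOX/..X/OXO]+1
p3 O@[XOX/X../OXO]: (1,1)[XOX/XO./OXO]-1* (1,2)[XOX/X.O/OXO]-1
p4 X@[XOX/XO./OXO]: (1,2)[XOX/XOX/OXO]+1*
p5 O@[XOX/XOX/OXO] terminal -1; root [X.X/.../OXO] d8

value(X.X/.../OXO, O) = -1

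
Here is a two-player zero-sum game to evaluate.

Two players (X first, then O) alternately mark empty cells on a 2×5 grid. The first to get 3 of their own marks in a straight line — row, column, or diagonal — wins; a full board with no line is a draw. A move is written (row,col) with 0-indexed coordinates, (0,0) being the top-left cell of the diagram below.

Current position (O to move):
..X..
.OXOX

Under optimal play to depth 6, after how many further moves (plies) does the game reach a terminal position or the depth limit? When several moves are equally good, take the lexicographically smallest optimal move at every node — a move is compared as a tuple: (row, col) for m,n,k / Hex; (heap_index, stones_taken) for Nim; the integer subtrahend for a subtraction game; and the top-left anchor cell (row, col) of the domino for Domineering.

p1 O@[..X../.OXOX]: (0,0)[O.X../.OXOX]-1 (0,1)[.OX../.OXOX]+0* (0,3)[..XO./.OXOX]+0 (0,4)[..X.O/.OXOX]-1 (1,0)[..X../OOXOX]-1
p2 X@[.OX../.OXOX]: (0,0)[XOX../.OXOX]+0* (0,3)[.OXX./.OXOX]+0 (0,4)[.OX.X/.OXOX]+0 (1,0)[.OX../XOXOX]+0
p3 O@[XOX../.OXOX]: (0,3)[XOXO./.OXOX]+0* (0,4)[XOX.O/.OXOX]+0 (1,0)[XOX../OOXOX]+0
p4 X@[XOXO./.OXOX]: (0,4)[XOXOX/.OXOX]+0* (1,0)[XOXO./XOXOX]+0
p5 O@[XOXOX/.OXOX]: (1,0)[XOXOX/OOXOX]+0*
p6 X@[XOXOX/OOXOX] terminal +0; root [..X../.OXOX] d6

PV length from [..X../.OXOX]: 5 plies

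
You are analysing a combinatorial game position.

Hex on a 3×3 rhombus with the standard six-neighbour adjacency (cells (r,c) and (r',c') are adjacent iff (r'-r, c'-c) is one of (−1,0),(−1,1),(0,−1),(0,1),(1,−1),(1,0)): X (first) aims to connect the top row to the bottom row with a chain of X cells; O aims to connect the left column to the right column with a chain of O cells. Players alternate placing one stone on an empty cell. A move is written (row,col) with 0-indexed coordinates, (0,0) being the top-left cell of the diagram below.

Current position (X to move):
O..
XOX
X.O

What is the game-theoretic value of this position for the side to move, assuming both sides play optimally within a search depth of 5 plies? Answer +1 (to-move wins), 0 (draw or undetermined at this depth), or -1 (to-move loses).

[O../XOX/X.O] X move#1: (0,1):+1/OX./XOX/X.O*, (0,2):+1/O.X/XOX/X.O, (2,1):+1/O../XOX/XXO
[OX./XOX/X.O] end (terminal -1, O#2); searched O../XOX/X.O to 5

value(O../XOX/X.O, X) = +1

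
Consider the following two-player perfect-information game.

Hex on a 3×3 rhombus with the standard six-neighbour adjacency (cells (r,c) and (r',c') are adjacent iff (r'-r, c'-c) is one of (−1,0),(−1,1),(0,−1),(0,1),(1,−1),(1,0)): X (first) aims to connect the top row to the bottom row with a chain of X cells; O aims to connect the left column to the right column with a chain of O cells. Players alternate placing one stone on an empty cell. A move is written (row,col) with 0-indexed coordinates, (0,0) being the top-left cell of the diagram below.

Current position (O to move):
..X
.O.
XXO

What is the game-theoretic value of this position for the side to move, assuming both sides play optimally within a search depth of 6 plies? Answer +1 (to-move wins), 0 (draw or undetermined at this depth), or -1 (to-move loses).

p1 O@[..X/.O./XXO]: (0,0)[O.X/.O./XXO]-1* (0,1)[.OX/.O./XXO]-1 (1,0)[..X/OO./XXO]-1 (1,2)[..X/.OO/XXO]-1
p2 X@[O.X/.O./XXO]: (0,1)[OXX/.O./XXO]+1* (1,0)[O.X/XO./XXO]+1 (1,2)[O.X/.OX/XXO]+1
p3 O@[OXX/.O./XXO]: (1,0)[OXX/OO./XXO]-1* (1,2)[OXX/.OO/XXO]-1
p4 X@[OXX/OO./XXO]: (1,2)[OXX/OOX/XXO]+1*
p5 O@[OXX/OOX/XXO] terminal -1; root [..X/.O./XXO] d6

value(..X/.O./XXO, O) = -1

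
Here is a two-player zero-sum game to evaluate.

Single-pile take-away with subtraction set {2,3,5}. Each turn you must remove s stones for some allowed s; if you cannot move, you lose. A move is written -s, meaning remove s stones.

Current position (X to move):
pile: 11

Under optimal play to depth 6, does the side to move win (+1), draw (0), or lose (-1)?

ply 1, X at 11 | -2=-1→9; -3=+1→8*; -5=-1→6
ply 2, O at 8 | -2=-1→6*; -3=-1→5; -5=-1→3
ply 3, X at 6 | -2=-1→4; -3=-1→3; -5=+1→1*
ply 4: 1 is terminal -1 (O); from 11 depth 6

value(11, X) = +1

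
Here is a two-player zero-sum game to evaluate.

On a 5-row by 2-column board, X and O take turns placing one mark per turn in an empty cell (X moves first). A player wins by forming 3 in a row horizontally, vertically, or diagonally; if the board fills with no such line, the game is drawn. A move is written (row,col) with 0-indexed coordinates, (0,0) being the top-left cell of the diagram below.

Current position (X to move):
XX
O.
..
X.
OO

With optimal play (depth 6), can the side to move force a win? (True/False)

[XX/O./../X./OO] X move#1: (1,1):+0/XX/OX/../X./OO*, (2,0):+0/XX/O./X./X./OO, (2,1):+0/XX/O./.X/X./OO, (3,1):+0/XX/O./../XX/OO
[XX/OX/../X./OO] O move#2: (2,0):-1/XX/OX/O./X./OO, (2,1):+0/XX/OX/.O/X./OO*, (3,1):-1/XX/OX/../XO/OO
[XX/OX/.O/X./OO] X move#3: (2,0):-1/XX/OX/XO/X./OO, (3,1):+0/XX/OX/.O/XX/OO*
[XX/OX/.O/XX/OO] O move#4: (2,0):+0/XX/OX/OO/XX/OO*
[XX/OX/OO/XX/OO] end (terminal +0, X#5); searched XX/O./../X./OO to 6

X winning at [XX/O./../X./OO]: False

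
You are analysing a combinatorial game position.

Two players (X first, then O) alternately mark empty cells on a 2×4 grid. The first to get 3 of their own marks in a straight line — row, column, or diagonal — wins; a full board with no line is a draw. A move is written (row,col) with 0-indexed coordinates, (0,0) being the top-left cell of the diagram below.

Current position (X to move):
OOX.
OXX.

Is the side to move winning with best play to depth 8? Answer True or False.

[OOX./OXX.] X move#1: (0,3):+0/OOXX/OXX., (1,3):+1/OOX./OXXX*
[OOX./OXXX] end (terminal -1, O#2); searched OOX./OXX. to 8

X winning at [OOX./OXX.]: True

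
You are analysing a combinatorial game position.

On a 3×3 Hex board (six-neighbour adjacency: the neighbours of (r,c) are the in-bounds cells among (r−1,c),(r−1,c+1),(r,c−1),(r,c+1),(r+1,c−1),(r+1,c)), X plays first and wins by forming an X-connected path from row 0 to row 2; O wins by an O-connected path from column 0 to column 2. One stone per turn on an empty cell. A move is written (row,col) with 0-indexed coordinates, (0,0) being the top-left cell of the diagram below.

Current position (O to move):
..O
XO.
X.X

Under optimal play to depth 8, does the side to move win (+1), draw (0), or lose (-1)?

ply 1, O at ..O/XO./X.X | (0,0)=-1→O.O/XO./X.X*; (0,1)=-1→.OO/XO./X.X; (1,2)=-1→..O/XOO/X.X; (2,1)=-1→..O/XO./XOX
ply 2, X at O.O/XO./X.X | (0,1)=+1→OXO/XO./X.X*; (1,2)=-1→O.O/XOX/X.X; (2,1)=-1→O.O/XO./XXX
ply 3: OXO/XO./X.X is terminal -1 (O); from ..O/XO./X.X depth 8

value(..O/XO./X.X, O) = -1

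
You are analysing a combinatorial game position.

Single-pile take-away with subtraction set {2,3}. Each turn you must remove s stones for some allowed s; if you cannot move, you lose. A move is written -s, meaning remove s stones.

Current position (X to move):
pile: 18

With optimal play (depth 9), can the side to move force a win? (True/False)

X winning at [18]: True

p1 X@[18]: -2[16]+1* -3[15]+1
p2 O@[16]: -2[14]-1* -3[13]-1
p3 X@[14]: -2[12]-1 -3[11]+1*
p4 O@[11]: -2[9]-1* -3[8]-1
p5 X@[9]: -2[7]-1 -3[6]+1*
p6 O@[6]: -2[4]-1* -3[3]-1
p7 X@[4]: -2[2]-1 -3[1]+1*
p8 O@[1] terminal -1; root [18] d9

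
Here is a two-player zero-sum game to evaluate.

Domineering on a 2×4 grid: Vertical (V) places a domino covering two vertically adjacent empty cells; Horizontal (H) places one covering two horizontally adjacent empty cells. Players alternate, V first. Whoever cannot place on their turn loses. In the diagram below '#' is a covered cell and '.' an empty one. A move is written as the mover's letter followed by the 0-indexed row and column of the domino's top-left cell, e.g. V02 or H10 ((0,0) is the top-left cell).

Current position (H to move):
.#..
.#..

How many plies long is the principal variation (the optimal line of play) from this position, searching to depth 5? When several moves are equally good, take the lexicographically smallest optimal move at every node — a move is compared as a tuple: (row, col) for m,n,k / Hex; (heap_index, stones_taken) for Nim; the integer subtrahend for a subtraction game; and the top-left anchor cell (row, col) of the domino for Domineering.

p1 H@[.#../.#..]: H02[.###/.#..]+1* H12[.#../.###]+1
p2 V@[.###/.#..]: V00[####/##..]-1*
p3 H@[####/##..]: H12[####/####]+1*
p4 V@[####/####] terminal -1; root [.#../.#..] d5

PV length from [.#../.#..]: 3 plies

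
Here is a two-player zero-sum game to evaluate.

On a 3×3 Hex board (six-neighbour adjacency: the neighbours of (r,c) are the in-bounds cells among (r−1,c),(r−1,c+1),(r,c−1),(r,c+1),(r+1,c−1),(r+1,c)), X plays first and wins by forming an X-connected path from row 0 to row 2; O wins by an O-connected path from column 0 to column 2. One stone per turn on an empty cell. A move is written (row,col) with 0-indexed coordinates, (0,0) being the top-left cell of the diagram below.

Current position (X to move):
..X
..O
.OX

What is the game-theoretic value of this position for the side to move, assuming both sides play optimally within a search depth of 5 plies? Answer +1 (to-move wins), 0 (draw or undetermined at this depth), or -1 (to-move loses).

value(..X/..O/.OX, X) = +1

ply 1, X at ..X/..O/.OX | (0,0)=-1→X.X/..O/.OX; (0,1)=-1→.XX/..O/.OX; (1,0)=-1→..X/X.O/.OX; (1,1)=-1→..X/.XO/.OX; (2,0)=+1→..X/..O/XOX*
ply 2, O at ..X/..O/XOX | (0,0)=-1→O.X/..O/XOX*; (0,1)=-1→.OX/..O/XOX; (1,0)=-1→..X/O.O/XOX; (1,1)=-1→..X/.OO/XOX
ply 3, X at O.X/..O/XOX | (0,1)=+1→OXX/..O/XOX*; (1,0)=+1→O.X/X.O/XOX; (1,1)=+1→O.X/.XO/XOX
ply 4, O at OXX/..O/XOX | (1,0)=-1→OXX/O.O/XOX*; (1,1)=-1→OXX/.OO/XOX
ply 5, X at OXX/O.O/XOX | (1,1)=+1→OXX/OXO/XOX*
ply 6: OXX/OXO/XOX is terminal -1 (O); from ..X/..O/.OX depth 5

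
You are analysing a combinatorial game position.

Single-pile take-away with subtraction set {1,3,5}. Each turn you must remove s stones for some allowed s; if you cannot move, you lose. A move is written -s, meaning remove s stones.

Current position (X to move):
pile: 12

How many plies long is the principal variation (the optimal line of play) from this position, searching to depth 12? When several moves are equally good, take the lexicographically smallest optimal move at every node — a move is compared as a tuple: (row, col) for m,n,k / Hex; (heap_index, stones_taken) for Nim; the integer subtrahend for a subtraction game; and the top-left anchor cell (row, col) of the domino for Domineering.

[12] X move#1: -1:-1/11*, -3:-1/9, -5:-1/7
[11] O move#2: -1:+1/10*, -3:+1/8, -5:+1/6
[10] X move#3: -1:-1/9*, -3:-1/7, -5:-1/5
[9] O move#4: -1:+1/8*, -3:+1/6, -5:+1/4
[8] X move#5: -1:-1/7*, -3:-1/5, -5:-1/3
[7] O move#6: -1:+1/6*, -3:+1/4, -5:+1/2
[6] X move#7: -1:-1/5*, -3:-1/3, -5:-1/1
[5] O move#8: -1:+1/4*, -3:+1/2, -5:+1/0
[4] X move#9: -1:-1/3*, -3:-1/1
[3] O move#10: -1:+1/2*, -3:+1/0
[2] X move#11: -1:-1/1*
[1] O move#12: -1:+1/0*
[0] end (terminal -1, X#13); searched 12 to 12

PV length from [12]: 12 plies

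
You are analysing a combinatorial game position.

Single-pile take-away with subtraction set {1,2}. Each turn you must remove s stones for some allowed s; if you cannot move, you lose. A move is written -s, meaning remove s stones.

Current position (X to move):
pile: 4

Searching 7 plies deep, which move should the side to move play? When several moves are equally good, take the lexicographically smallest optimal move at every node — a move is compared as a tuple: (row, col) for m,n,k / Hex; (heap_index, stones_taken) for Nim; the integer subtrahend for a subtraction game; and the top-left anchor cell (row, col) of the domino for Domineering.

X's best at [4]: -1

p1 X@[4]: -1[3]+1* -2[2]-1
p2 O@[3]: -1[2]-1* -2[1]-1
p3 X@[2]: -1[1]-1 -2[0]+1*
p4 O@[0] terminal -1; root [4] d7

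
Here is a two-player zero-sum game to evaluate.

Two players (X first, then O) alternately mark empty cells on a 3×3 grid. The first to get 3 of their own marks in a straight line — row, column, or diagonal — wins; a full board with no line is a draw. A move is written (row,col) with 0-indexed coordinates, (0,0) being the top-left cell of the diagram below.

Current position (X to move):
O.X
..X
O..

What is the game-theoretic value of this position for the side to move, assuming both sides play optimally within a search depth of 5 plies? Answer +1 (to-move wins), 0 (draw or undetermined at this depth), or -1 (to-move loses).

value(O.X/..X/O.., X) = +1

[O.X/..X/O..] X move#1: (0,1):-1/OXX/..X/O.., (1,0):+1/O.X/X.X/O..*, (1,1):-1/O.X/.XX/O.., (2,1):-1/O.X/..X/OX., (2,2):+1/O.X/..X/O.X
[O.X/X.X/O..] O move#2: (0,1):-1/OOX/X.X/O..*, (1,1):-1/O.X/XOX/O.., (2,1):-1/O.X/X.X/OO., (2,2):-1/O.X/X.X/O.O
[OOX/X.X/O..] X move#3: (1,1):+1/OOX/XXX/O..*, (2,1):+1/OOX/X.X/OX., (2,2):+1/OOX/X.X/O.X
[OOX/XXX/O..] end (terminal -1, O#4); searched O.X/..X/O.. to 5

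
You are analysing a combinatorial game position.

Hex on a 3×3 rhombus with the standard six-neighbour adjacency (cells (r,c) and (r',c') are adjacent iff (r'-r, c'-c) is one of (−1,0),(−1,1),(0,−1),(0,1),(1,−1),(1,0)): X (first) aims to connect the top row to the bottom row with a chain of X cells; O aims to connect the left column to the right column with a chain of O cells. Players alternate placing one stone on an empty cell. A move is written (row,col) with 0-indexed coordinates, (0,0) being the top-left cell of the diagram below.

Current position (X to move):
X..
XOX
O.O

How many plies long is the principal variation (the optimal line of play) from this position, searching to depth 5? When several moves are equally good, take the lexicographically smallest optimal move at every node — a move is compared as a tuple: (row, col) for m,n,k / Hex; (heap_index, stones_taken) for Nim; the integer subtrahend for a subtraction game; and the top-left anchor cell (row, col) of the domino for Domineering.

p1 X@[X../XOX/O.O]: (0,1)[XX./XOX/O.O]-1* (0,2)[X.X/XOX/O.O]-1 (2,1)[X../XOX/OXO]-1
p2 O@[XX./XOX/O.O]: (0,2)[XXO/XOX/O.O]+1* (2,1)[XX./XOX/OOO]+1
p3 X@[XXO/XOX/O.O] terminal -1; root [X../XOX/O.O] d5

PV length from [X../XOX/O.O]: 2 plies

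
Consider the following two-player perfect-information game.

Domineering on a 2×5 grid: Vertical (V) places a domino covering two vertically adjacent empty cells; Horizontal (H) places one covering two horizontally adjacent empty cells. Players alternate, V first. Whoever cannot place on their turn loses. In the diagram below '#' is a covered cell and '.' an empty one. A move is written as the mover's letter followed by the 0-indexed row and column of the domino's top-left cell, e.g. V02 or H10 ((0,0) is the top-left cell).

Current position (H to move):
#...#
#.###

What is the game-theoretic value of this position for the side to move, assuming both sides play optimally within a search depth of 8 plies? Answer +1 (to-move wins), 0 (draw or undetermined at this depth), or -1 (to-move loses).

ply 1, H at #...#/#.### | H01=+1→###.#/#.###*; H02=-1→#.###/#.###
ply 2: ###.#/#.### is terminal -1 (V); from #...#/#.### depth 8

value(#...#/#.###, H) = +1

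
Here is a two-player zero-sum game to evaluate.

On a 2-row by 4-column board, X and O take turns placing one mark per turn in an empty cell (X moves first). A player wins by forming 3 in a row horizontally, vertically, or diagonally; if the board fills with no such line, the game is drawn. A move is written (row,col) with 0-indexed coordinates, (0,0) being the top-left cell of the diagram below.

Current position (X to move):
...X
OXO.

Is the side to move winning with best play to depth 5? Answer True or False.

[...X/OXO.] X move#1: (0,0):+0/X..X/OXO.*, (0,1):+0/.X.X/OXO., (0,2):+0/..XX/OXO., (1,3):+0/...X/OXOX
[X..X/OXO.] O move#2: (0,1):+0/XO.X/OXO.*, (0,2):+0/X.OX/OXO., (1,3):+0/X..X/OXOO
[XO.X/OXO.] X move#3: (0,2):+0/XOXX/OXO.*, (1,3):+0/XO.X/OXOX
[XOXX/OXO.] O move#4: (1,3):+0/XOXX/OXOO*
[XOXX/OXOO] end (terminal +0, X#5); searched ...X/OXO. to 5

X winning at [...X/OXO.]: False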